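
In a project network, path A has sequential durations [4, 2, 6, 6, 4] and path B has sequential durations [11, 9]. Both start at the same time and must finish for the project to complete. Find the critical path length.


Path A total = 4 + 2 + 6 + 6 + 4 = 22
Path B total = 11 + 9 = 20
Critical path = longest path = max(22, 20) = 22

22


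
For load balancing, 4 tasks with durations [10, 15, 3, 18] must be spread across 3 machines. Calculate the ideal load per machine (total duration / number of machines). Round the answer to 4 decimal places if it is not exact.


Total processing time = 10 + 15 + 3 + 18 = 46
Number of machines = 3
Ideal balanced load = 46 / 3 = 15.3333

15.3333


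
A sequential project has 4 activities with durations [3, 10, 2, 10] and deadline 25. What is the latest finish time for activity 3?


LF(activity 3) = deadline - sum of successor durations
Successors: activities 4 through 4 with durations [10]
Sum of successor durations = 10
LF = 25 - 10 = 15

15


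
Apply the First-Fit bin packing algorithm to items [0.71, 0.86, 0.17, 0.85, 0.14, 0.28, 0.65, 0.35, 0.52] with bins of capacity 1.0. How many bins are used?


Place items sequentially using First-Fit:
  Item 0.71 -> new Bin 1
  Item 0.86 -> new Bin 2
  Item 0.17 -> Bin 1 (now 0.88)
  Item 0.85 -> new Bin 3
  Item 0.14 -> Bin 2 (now 1.0)
  Item 0.28 -> new Bin 4
  Item 0.65 -> Bin 4 (now 0.93)
  Item 0.35 -> new Bin 5
  Item 0.52 -> Bin 5 (now 0.87)
Total bins used = 5

5


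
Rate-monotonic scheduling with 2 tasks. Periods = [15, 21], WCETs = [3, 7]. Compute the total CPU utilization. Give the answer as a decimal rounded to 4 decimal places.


Compute individual utilizations (exact fractions):
  Task 1: C/T = 3/15 = 1/5 (approx. 0.2)
  Task 2: C/T = 7/21 = 1/3 (approx. 0.3333)
Total utilization U = 1/5 + 1/3 = 8/15
Rounded to 4 decimal places: U = 0.5333
RM (Liu & Layland) bound for 2 tasks = 0.828427; compare with U = 8/15 (approx. 0.533333)
U <= bound, so schedulable by RM sufficient condition.

0.5333


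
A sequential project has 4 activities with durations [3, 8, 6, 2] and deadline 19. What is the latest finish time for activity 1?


LF(activity 1) = deadline - sum of successor durations
Successors: activities 2 through 4 with durations [8, 6, 2]
Sum of successor durations = 16
LF = 19 - 16 = 3

3


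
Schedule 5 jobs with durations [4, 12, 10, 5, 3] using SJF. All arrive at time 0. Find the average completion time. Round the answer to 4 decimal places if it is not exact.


SJF order (ascending): [3, 4, 5, 10, 12]
Completion times:
  Job 1: burst=3, C=3
  Job 2: burst=4, C=7
  Job 3: burst=5, C=12
  Job 4: burst=10, C=22
  Job 5: burst=12, C=34
Average completion = 78/5 = 15.6

15.6


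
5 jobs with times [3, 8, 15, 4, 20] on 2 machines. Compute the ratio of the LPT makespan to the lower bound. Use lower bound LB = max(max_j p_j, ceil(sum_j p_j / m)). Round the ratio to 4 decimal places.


LPT order: [20, 15, 8, 4, 3]
Machine loads after assignment: [24, 26]
LPT makespan = 26
Lower bound = max(max_job, ceil(total/2)) = max(20, 25) = 25
Ratio = 26 / 25 = 1.04

1.04


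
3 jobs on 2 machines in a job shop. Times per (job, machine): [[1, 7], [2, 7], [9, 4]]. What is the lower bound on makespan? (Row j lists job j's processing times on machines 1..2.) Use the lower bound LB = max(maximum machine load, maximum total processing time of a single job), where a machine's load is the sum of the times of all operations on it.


Machine loads:
  Machine 1: 1 + 2 + 9 = 12
  Machine 2: 7 + 7 + 4 = 18
Max machine load = 18
Job totals:
  Job 1: 8
  Job 2: 9
  Job 3: 13
Max job total = 13
Lower bound = max(18, 13) = 18

18


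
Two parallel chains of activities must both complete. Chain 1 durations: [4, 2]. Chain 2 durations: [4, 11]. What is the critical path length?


Path A total = 4 + 2 = 6
Path B total = 4 + 11 = 15
Critical path = longest path = max(6, 15) = 15

15


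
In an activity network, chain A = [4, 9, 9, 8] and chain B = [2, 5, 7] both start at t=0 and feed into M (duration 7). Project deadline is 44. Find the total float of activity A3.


Forward pass: ES(A3) = sum of predecessors on chain A = 13
EF = ES + duration = 13 + 9 = 22
Backward pass: LF(M) = deadline = 44; LS(M) = 44 - 7 = 37
LF(A3) = LS(M) - sum(successors on chain A) = 37 - 8 = 29
LS = LF - duration = 29 - 9 = 20
Total float = LS - ES = 20 - 13 = 7

7


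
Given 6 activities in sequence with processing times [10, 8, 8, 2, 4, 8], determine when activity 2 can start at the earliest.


Activity 2 starts after activities 1 through 1 complete.
Predecessor durations: [10]
ES = 10 = 10

10


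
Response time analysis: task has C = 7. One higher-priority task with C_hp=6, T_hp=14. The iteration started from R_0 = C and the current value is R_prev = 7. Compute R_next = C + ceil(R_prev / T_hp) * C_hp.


R_next = C + ceil(R_prev / T_hp) * C_hp
ceil(7 / 14) = ceil(0.5) = 1
Interference = 1 * 6 = 6
R_next = 7 + 6 = 13

13


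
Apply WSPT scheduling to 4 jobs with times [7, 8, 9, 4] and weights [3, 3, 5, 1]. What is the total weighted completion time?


Compute p/w ratios and sort ascending (WSPT): [(9, 5), (7, 3), (8, 3), (4, 1)]
Compute weighted completion times:
  Job (p=9,w=5): C=9, w*C=5*9=45
  Job (p=7,w=3): C=16, w*C=3*16=48
  Job (p=8,w=3): C=24, w*C=3*24=72
  Job (p=4,w=1): C=28, w*C=1*28=28
Total weighted completion time = 193

193


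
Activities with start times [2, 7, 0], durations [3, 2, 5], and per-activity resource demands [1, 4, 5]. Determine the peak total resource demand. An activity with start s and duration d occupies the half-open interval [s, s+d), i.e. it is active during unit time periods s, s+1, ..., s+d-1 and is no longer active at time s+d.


Each activity i is active on [start_i, start_i + duration_i).
Compute total resource usage per time slot:
  t=0: active resources = [5], total = 5
  t=1: active resources = [5], total = 5
  t=2: active resources = [1, 5], total = 6
  t=3: active resources = [1, 5], total = 6
  t=4: active resources = [1, 5], total = 6
  t=5: active resources = [], total = 0
  t=6: active resources = [], total = 0
  t=7: active resources = [4], total = 4
  t=8: active resources = [4], total = 4
Peak resource demand = 6

6


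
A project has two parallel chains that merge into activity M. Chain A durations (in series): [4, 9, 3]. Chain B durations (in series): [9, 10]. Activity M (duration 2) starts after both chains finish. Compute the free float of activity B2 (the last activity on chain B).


ES(B2) = sum of predecessors on chain B = 9
EF(B2) = ES + duration = 9 + 10 = 19
Successor of B2 is M. ES(M) = max(sum(A), sum(B)) = max(16, 19) = 19
Free float = ES(successor) - EF(current) = 19 - 19 = 0

0


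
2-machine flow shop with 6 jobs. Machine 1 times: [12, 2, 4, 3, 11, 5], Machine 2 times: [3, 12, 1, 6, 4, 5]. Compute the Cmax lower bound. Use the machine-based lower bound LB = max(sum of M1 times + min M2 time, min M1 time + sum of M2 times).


LB1 = sum(M1 times) + min(M2 times) = 37 + 1 = 38
LB2 = min(M1 times) + sum(M2 times) = 2 + 31 = 33
Lower bound = max(LB1, LB2) = max(38, 33) = 38

38


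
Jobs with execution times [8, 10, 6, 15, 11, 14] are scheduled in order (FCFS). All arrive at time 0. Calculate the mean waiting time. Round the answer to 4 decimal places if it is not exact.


FCFS order (as given): [8, 10, 6, 15, 11, 14]
Waiting times:
  Job 1: wait = 0
  Job 2: wait = 8
  Job 3: wait = 18
  Job 4: wait = 24
  Job 5: wait = 39
  Job 6: wait = 50
Sum of waiting times = 139
Average waiting time = 139/6 = 23.1667

23.1667


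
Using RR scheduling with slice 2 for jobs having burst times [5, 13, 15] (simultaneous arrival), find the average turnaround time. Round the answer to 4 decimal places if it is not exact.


Time quantum = 2
Execution trace:
  J1 runs 2 units, time = 2
  J2 runs 2 units, time = 4
  J3 runs 2 units, time = 6
  J1 runs 2 units, time = 8
  J2 runs 2 units, time = 10
  J3 runs 2 units, time = 12
  J1 runs 1 units, time = 13
  J2 runs 2 units, time = 15
  J3 runs 2 units, time = 17
  J2 runs 2 units, time = 19
  J3 runs 2 units, time = 21
  J2 runs 2 units, time = 23
  J3 runs 2 units, time = 25
  J2 runs 2 units, time = 27
  J3 runs 2 units, time = 29
  J2 runs 1 units, time = 30
  J3 runs 2 units, time = 32
  J3 runs 1 units, time = 33
Finish times: [13, 30, 33]
Average turnaround = 76/3 = 25.3333

25.3333


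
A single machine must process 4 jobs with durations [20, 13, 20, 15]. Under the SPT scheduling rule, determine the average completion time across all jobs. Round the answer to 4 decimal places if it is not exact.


Sort jobs by processing time (SPT order): [13, 15, 20, 20]
Compute completion times sequentially:
  Job 1: processing = 13, completes at 13
  Job 2: processing = 15, completes at 28
  Job 3: processing = 20, completes at 48
  Job 4: processing = 20, completes at 68
Sum of completion times = 157
Average completion time = 157/4 = 39.25

39.25


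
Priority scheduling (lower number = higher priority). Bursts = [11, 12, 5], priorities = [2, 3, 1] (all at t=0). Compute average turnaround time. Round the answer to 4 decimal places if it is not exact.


Sort by priority (ascending = highest first):
Order: [(1, 5), (2, 11), (3, 12)]
Completion times:
  Priority 1, burst=5, C=5
  Priority 2, burst=11, C=16
  Priority 3, burst=12, C=28
Average turnaround = 49/3 = 16.3333

16.3333


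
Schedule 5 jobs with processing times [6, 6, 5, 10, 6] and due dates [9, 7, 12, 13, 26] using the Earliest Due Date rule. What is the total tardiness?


Sort by due date (EDD order): [(6, 7), (6, 9), (5, 12), (10, 13), (6, 26)]
Compute completion times and tardiness:
  Job 1: p=6, d=7, C=6, tardiness=max(0,6-7)=0
  Job 2: p=6, d=9, C=12, tardiness=max(0,12-9)=3
  Job 3: p=5, d=12, C=17, tardiness=max(0,17-12)=5
  Job 4: p=10, d=13, C=27, tardiness=max(0,27-13)=14
  Job 5: p=6, d=26, C=33, tardiness=max(0,33-26)=7
Total tardiness = 29

29


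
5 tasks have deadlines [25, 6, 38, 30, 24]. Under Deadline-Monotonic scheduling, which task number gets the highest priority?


Sort tasks by relative deadline (ascending):
  Task 2: deadline = 6
  Task 5: deadline = 24
  Task 1: deadline = 25
  Task 4: deadline = 30
  Task 3: deadline = 38
Priority order (highest first): [2, 5, 1, 4, 3]
Highest priority task = 2

2


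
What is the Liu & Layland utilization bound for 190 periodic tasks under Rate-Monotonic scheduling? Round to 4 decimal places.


Compute 2^(1/190) = 1.0036548056
Subtract 1: 1.0036548056 - 1 = 0.0036548056
Multiply by n: 190 * 0.0036548056 = 0.6944130640
Round to 4 dp: 0.6944

0.6944


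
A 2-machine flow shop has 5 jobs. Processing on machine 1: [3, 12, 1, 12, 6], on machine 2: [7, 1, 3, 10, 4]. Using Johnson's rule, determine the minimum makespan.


Apply Johnson's rule:
  Group 1 (a <= b): [(3, 1, 3), (1, 3, 7)]
  Group 2 (a > b): [(4, 12, 10), (5, 6, 4), (2, 12, 1)]
Optimal job order: [3, 1, 4, 5, 2]
Schedule:
  Job 3: M1 done at 1, M2 done at 4
  Job 1: M1 done at 4, M2 done at 11
  Job 4: M1 done at 16, M2 done at 26
  Job 5: M1 done at 22, M2 done at 30
  Job 2: M1 done at 34, M2 done at 35
Makespan = 35

35


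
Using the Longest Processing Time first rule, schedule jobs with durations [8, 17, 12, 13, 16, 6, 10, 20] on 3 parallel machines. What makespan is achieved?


Sort jobs in decreasing order (LPT): [20, 17, 16, 13, 12, 10, 8, 6]
Assign each job to the least loaded machine:
  Machine 1: jobs [20, 10], load = 30
  Machine 2: jobs [17, 12, 8], load = 37
  Machine 3: jobs [16, 13, 6], load = 35
Makespan = max load = 37

37


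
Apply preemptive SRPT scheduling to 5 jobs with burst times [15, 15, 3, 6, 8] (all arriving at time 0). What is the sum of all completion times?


Since all jobs arrive at t=0, SRPT equals SPT ordering.
SPT order: [3, 6, 8, 15, 15]
Completion times:
  Job 1: p=3, C=3
  Job 2: p=6, C=9
  Job 3: p=8, C=17
  Job 4: p=15, C=32
  Job 5: p=15, C=47
Total completion time = 3 + 9 + 17 + 32 + 47 = 108

108


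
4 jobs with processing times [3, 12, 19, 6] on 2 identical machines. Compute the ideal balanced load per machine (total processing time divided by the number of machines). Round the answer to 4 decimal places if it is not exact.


Total processing time = 3 + 12 + 19 + 6 = 40
Number of machines = 2
Ideal balanced load = 40 / 2 = 20.0

20.0


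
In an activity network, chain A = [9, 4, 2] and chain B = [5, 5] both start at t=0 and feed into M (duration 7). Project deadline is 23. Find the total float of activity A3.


Forward pass: ES(A3) = sum of predecessors on chain A = 13
EF = ES + duration = 13 + 2 = 15
Backward pass: LF(M) = deadline = 23; LS(M) = 23 - 7 = 16
LF(A3) = LS(M) - sum(successors on chain A) = 16 - 0 = 16
LS = LF - duration = 16 - 2 = 14
Total float = LS - ES = 14 - 13 = 1

1


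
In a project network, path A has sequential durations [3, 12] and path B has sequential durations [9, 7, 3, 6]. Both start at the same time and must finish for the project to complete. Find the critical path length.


Path A total = 3 + 12 = 15
Path B total = 9 + 7 + 3 + 6 = 25
Critical path = longest path = max(15, 25) = 25

25


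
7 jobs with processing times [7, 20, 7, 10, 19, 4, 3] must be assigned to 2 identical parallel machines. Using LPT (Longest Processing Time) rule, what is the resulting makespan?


Sort jobs in decreasing order (LPT): [20, 19, 10, 7, 7, 4, 3]
Assign each job to the least loaded machine:
  Machine 1: jobs [20, 7, 7], load = 34
  Machine 2: jobs [19, 10, 4, 3], load = 36
Makespan = max load = 36

36


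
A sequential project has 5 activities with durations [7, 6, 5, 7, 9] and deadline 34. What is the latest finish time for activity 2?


LF(activity 2) = deadline - sum of successor durations
Successors: activities 3 through 5 with durations [5, 7, 9]
Sum of successor durations = 21
LF = 34 - 21 = 13

13


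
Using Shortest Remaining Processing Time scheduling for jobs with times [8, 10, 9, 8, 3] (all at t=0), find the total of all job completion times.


Since all jobs arrive at t=0, SRPT equals SPT ordering.
SPT order: [3, 8, 8, 9, 10]
Completion times:
  Job 1: p=3, C=3
  Job 2: p=8, C=11
  Job 3: p=8, C=19
  Job 4: p=9, C=28
  Job 5: p=10, C=38
Total completion time = 3 + 11 + 19 + 28 + 38 = 99

99


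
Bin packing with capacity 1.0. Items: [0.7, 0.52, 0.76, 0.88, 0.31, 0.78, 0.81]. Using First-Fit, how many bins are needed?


Place items sequentially using First-Fit:
  Item 0.7 -> new Bin 1
  Item 0.52 -> new Bin 2
  Item 0.76 -> new Bin 3
  Item 0.88 -> new Bin 4
  Item 0.31 -> Bin 2 (now 0.83)
  Item 0.78 -> new Bin 5
  Item 0.81 -> new Bin 6
Total bins used = 6

6


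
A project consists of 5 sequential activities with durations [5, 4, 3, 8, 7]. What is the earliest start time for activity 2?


Activity 2 starts after activities 1 through 1 complete.
Predecessor durations: [5]
ES = 5 = 5

5


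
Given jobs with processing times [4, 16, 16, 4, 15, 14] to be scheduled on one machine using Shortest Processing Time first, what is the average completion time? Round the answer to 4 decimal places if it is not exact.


Sort jobs by processing time (SPT order): [4, 4, 14, 15, 16, 16]
Compute completion times sequentially:
  Job 1: processing = 4, completes at 4
  Job 2: processing = 4, completes at 8
  Job 3: processing = 14, completes at 22
  Job 4: processing = 15, completes at 37
  Job 5: processing = 16, completes at 53
  Job 6: processing = 16, completes at 69
Sum of completion times = 193
Average completion time = 193/6 = 32.1667

32.1667


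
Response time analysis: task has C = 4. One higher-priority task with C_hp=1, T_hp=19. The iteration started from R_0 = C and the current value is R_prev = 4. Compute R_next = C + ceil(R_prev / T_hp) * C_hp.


R_next = C + ceil(R_prev / T_hp) * C_hp
ceil(4 / 19) = ceil(0.2105) = 1
Interference = 1 * 1 = 1
R_next = 4 + 1 = 5

5


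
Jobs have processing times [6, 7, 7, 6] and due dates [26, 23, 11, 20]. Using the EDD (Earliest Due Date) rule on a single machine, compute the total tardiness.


Sort by due date (EDD order): [(7, 11), (6, 20), (7, 23), (6, 26)]
Compute completion times and tardiness:
  Job 1: p=7, d=11, C=7, tardiness=max(0,7-11)=0
  Job 2: p=6, d=20, C=13, tardiness=max(0,13-20)=0
  Job 3: p=7, d=23, C=20, tardiness=max(0,20-23)=0
  Job 4: p=6, d=26, C=26, tardiness=max(0,26-26)=0
Total tardiness = 0

0


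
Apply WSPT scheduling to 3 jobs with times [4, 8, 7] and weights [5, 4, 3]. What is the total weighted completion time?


Compute p/w ratios and sort ascending (WSPT): [(4, 5), (8, 4), (7, 3)]
Compute weighted completion times:
  Job (p=4,w=5): C=4, w*C=5*4=20
  Job (p=8,w=4): C=12, w*C=4*12=48
  Job (p=7,w=3): C=19, w*C=3*19=57
Total weighted completion time = 125

125


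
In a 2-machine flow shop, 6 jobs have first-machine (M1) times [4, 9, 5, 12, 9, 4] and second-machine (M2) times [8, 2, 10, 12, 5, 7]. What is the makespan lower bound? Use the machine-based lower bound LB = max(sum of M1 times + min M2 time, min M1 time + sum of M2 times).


LB1 = sum(M1 times) + min(M2 times) = 43 + 2 = 45
LB2 = min(M1 times) + sum(M2 times) = 4 + 44 = 48
Lower bound = max(LB1, LB2) = max(45, 48) = 48

48


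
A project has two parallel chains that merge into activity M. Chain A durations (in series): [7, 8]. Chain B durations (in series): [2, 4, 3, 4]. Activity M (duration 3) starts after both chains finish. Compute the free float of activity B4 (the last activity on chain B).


ES(B4) = sum of predecessors on chain B = 9
EF(B4) = ES + duration = 9 + 4 = 13
Successor of B4 is M. ES(M) = max(sum(A), sum(B)) = max(15, 13) = 15
Free float = ES(successor) - EF(current) = 15 - 13 = 2

2


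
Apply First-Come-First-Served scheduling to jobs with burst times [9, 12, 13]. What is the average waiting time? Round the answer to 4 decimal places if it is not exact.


FCFS order (as given): [9, 12, 13]
Waiting times:
  Job 1: wait = 0
  Job 2: wait = 9
  Job 3: wait = 21
Sum of waiting times = 30
Average waiting time = 30/3 = 10.0

10.0


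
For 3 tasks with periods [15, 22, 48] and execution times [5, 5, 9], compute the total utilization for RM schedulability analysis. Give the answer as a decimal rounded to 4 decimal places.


Compute individual utilizations (exact fractions):
  Task 1: C/T = 5/15 = 1/3 (approx. 0.3333)
  Task 2: C/T = 5/22 (approx. 0.2273)
  Task 3: C/T = 9/48 = 3/16 (approx. 0.1875)
Total utilization U = 1/3 + 5/22 + 3/16 = 395/528
Rounded to 4 decimal places: U = 0.7481
RM (Liu & Layland) bound for 3 tasks = 0.779763; compare with U = 395/528 (approx. 0.748106)
U <= bound, so schedulable by RM sufficient condition.

0.7481


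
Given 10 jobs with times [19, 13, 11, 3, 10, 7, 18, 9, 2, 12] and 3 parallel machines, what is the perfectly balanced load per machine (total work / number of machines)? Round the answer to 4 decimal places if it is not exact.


Total processing time = 19 + 13 + 11 + 3 + 10 + 7 + 18 + 9 + 2 + 12 = 104
Number of machines = 3
Ideal balanced load = 104 / 3 = 34.6667

34.6667


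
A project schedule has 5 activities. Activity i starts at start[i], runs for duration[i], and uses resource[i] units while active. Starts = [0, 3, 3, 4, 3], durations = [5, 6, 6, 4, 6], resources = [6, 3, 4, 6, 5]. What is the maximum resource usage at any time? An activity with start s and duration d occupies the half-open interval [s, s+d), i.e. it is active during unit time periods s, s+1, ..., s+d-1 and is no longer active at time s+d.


Each activity i is active on [start_i, start_i + duration_i).
Compute total resource usage per time slot:
  t=0: active resources = [6], total = 6
  t=1: active resources = [6], total = 6
  t=2: active resources = [6], total = 6
  t=3: active resources = [6, 3, 4, 5], total = 18
  t=4: active resources = [6, 3, 4, 6, 5], total = 24
  t=5: active resources = [3, 4, 6, 5], total = 18
  t=6: active resources = [3, 4, 6, 5], total = 18
  t=7: active resources = [3, 4, 6, 5], total = 18
  t=8: active resources = [3, 4, 5], total = 12
Peak resource demand = 24

24


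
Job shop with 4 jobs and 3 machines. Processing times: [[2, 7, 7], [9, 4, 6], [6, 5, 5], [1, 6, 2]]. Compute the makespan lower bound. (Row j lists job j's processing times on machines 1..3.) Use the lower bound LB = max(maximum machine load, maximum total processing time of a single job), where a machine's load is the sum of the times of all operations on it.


Machine loads:
  Machine 1: 2 + 9 + 6 + 1 = 18
  Machine 2: 7 + 4 + 5 + 6 = 22
  Machine 3: 7 + 6 + 5 + 2 = 20
Max machine load = 22
Job totals:
  Job 1: 16
  Job 2: 19
  Job 3: 16
  Job 4: 9
Max job total = 19
Lower bound = max(22, 19) = 22

22


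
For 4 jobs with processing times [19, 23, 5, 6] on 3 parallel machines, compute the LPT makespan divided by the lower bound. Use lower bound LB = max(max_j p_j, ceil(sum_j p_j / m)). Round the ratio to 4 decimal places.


LPT order: [23, 19, 6, 5]
Machine loads after assignment: [23, 19, 11]
LPT makespan = 23
Lower bound = max(max_job, ceil(total/3)) = max(23, 18) = 23
Ratio = 23 / 23 = 1.0

1.0


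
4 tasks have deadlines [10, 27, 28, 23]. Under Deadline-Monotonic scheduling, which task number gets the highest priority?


Sort tasks by relative deadline (ascending):
  Task 1: deadline = 10
  Task 4: deadline = 23
  Task 2: deadline = 27
  Task 3: deadline = 28
Priority order (highest first): [1, 4, 2, 3]
Highest priority task = 1

1


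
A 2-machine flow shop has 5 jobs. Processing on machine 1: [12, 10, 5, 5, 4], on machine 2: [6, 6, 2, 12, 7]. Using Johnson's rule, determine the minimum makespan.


Apply Johnson's rule:
  Group 1 (a <= b): [(5, 4, 7), (4, 5, 12)]
  Group 2 (a > b): [(1, 12, 6), (2, 10, 6), (3, 5, 2)]
Optimal job order: [5, 4, 1, 2, 3]
Schedule:
  Job 5: M1 done at 4, M2 done at 11
  Job 4: M1 done at 9, M2 done at 23
  Job 1: M1 done at 21, M2 done at 29
  Job 2: M1 done at 31, M2 done at 37
  Job 3: M1 done at 36, M2 done at 39
Makespan = 39

39


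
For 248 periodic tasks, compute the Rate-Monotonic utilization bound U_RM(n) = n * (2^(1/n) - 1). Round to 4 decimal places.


Compute 2^(1/248) = 1.0027988578
Subtract 1: 1.0027988578 - 1 = 0.0027988578
Multiply by n: 248 * 0.0027988578 = 0.6941167344
Round to 4 dp: 0.6941

0.6941


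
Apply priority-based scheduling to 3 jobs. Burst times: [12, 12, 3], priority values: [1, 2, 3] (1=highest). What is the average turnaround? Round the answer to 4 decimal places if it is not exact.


Sort by priority (ascending = highest first):
Order: [(1, 12), (2, 12), (3, 3)]
Completion times:
  Priority 1, burst=12, C=12
  Priority 2, burst=12, C=24
  Priority 3, burst=3, C=27
Average turnaround = 63/3 = 21.0

21.0


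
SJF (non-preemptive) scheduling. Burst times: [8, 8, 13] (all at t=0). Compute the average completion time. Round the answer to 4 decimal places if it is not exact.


SJF order (ascending): [8, 8, 13]
Completion times:
  Job 1: burst=8, C=8
  Job 2: burst=8, C=16
  Job 3: burst=13, C=29
Average completion = 53/3 = 17.6667

17.6667


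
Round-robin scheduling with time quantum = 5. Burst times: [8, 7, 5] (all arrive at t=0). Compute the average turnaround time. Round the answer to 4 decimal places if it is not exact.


Time quantum = 5
Execution trace:
  J1 runs 5 units, time = 5
  J2 runs 5 units, time = 10
  J3 runs 5 units, time = 15
  J1 runs 3 units, time = 18
  J2 runs 2 units, time = 20
Finish times: [18, 20, 15]
Average turnaround = 53/3 = 17.6667

17.6667


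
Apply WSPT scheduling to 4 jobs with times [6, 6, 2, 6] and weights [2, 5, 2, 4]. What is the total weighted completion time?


Compute p/w ratios and sort ascending (WSPT): [(2, 2), (6, 5), (6, 4), (6, 2)]
Compute weighted completion times:
  Job (p=2,w=2): C=2, w*C=2*2=4
  Job (p=6,w=5): C=8, w*C=5*8=40
  Job (p=6,w=4): C=14, w*C=4*14=56
  Job (p=6,w=2): C=20, w*C=2*20=40
Total weighted completion time = 140

140


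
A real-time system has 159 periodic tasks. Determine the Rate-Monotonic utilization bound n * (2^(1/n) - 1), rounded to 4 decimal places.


Compute 2^(1/159) = 1.0043689323
Subtract 1: 1.0043689323 - 1 = 0.0043689323
Multiply by n: 159 * 0.0043689323 = 0.6946602357
Round to 4 dp: 0.6947

0.6947


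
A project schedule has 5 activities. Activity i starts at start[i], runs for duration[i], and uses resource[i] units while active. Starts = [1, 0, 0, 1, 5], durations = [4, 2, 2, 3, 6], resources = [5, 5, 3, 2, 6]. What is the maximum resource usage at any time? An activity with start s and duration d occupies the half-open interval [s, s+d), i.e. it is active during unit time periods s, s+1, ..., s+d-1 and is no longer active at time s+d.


Each activity i is active on [start_i, start_i + duration_i).
Compute total resource usage per time slot:
  t=0: active resources = [5, 3], total = 8
  t=1: active resources = [5, 5, 3, 2], total = 15
  t=2: active resources = [5, 2], total = 7
  t=3: active resources = [5, 2], total = 7
  t=4: active resources = [5], total = 5
  t=5: active resources = [6], total = 6
  t=6: active resources = [6], total = 6
  t=7: active resources = [6], total = 6
  t=8: active resources = [6], total = 6
  t=9: active resources = [6], total = 6
  t=10: active resources = [6], total = 6
Peak resource demand = 15

15


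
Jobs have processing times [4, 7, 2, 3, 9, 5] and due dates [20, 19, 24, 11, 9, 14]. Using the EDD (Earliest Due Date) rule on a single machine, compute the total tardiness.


Sort by due date (EDD order): [(9, 9), (3, 11), (5, 14), (7, 19), (4, 20), (2, 24)]
Compute completion times and tardiness:
  Job 1: p=9, d=9, C=9, tardiness=max(0,9-9)=0
  Job 2: p=3, d=11, C=12, tardiness=max(0,12-11)=1
  Job 3: p=5, d=14, C=17, tardiness=max(0,17-14)=3
  Job 4: p=7, d=19, C=24, tardiness=max(0,24-19)=5
  Job 5: p=4, d=20, C=28, tardiness=max(0,28-20)=8
  Job 6: p=2, d=24, C=30, tardiness=max(0,30-24)=6
Total tardiness = 23

23


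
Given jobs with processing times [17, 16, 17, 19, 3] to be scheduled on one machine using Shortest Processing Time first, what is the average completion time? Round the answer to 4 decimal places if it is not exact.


Sort jobs by processing time (SPT order): [3, 16, 17, 17, 19]
Compute completion times sequentially:
  Job 1: processing = 3, completes at 3
  Job 2: processing = 16, completes at 19
  Job 3: processing = 17, completes at 36
  Job 4: processing = 17, completes at 53
  Job 5: processing = 19, completes at 72
Sum of completion times = 183
Average completion time = 183/5 = 36.6

36.6


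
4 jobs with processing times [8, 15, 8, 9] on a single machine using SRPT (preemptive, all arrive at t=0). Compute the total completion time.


Since all jobs arrive at t=0, SRPT equals SPT ordering.
SPT order: [8, 8, 9, 15]
Completion times:
  Job 1: p=8, C=8
  Job 2: p=8, C=16
  Job 3: p=9, C=25
  Job 4: p=15, C=40
Total completion time = 8 + 16 + 25 + 40 = 89

89


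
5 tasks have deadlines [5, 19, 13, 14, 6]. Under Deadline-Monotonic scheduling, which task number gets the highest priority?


Sort tasks by relative deadline (ascending):
  Task 1: deadline = 5
  Task 5: deadline = 6
  Task 3: deadline = 13
  Task 4: deadline = 14
  Task 2: deadline = 19
Priority order (highest first): [1, 5, 3, 4, 2]
Highest priority task = 1

1


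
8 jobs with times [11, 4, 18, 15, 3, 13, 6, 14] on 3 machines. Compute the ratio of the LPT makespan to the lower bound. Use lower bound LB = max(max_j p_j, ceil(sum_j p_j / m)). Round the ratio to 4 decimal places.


LPT order: [18, 15, 14, 13, 11, 6, 4, 3]
Machine loads after assignment: [28, 29, 27]
LPT makespan = 29
Lower bound = max(max_job, ceil(total/3)) = max(18, 28) = 28
Ratio = 29 / 28 = 1.0357

1.0357


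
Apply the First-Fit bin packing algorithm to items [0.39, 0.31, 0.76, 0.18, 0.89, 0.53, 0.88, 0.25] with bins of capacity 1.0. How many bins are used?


Place items sequentially using First-Fit:
  Item 0.39 -> new Bin 1
  Item 0.31 -> Bin 1 (now 0.7)
  Item 0.76 -> new Bin 2
  Item 0.18 -> Bin 1 (now 0.88)
  Item 0.89 -> new Bin 3
  Item 0.53 -> new Bin 4
  Item 0.88 -> new Bin 5
  Item 0.25 -> Bin 4 (now 0.78)
Total bins used = 5

5


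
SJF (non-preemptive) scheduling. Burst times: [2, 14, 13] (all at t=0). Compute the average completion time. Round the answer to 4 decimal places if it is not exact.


SJF order (ascending): [2, 13, 14]
Completion times:
  Job 1: burst=2, C=2
  Job 2: burst=13, C=15
  Job 3: burst=14, C=29
Average completion = 46/3 = 15.3333

15.3333


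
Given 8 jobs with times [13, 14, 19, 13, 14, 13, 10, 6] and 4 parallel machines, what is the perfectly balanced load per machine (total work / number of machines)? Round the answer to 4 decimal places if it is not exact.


Total processing time = 13 + 14 + 19 + 13 + 14 + 13 + 10 + 6 = 102
Number of machines = 4
Ideal balanced load = 102 / 4 = 25.5

25.5


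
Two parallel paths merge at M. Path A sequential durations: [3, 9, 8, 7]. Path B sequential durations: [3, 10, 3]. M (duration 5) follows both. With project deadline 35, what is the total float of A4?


Forward pass: ES(A4) = sum of predecessors on chain A = 20
EF = ES + duration = 20 + 7 = 27
Backward pass: LF(M) = deadline = 35; LS(M) = 35 - 5 = 30
LF(A4) = LS(M) - sum(successors on chain A) = 30 - 0 = 30
LS = LF - duration = 30 - 7 = 23
Total float = LS - ES = 23 - 20 = 3

3


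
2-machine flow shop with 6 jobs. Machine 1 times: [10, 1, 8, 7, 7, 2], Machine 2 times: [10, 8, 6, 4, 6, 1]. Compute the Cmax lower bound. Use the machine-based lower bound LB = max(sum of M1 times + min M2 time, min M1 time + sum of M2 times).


LB1 = sum(M1 times) + min(M2 times) = 35 + 1 = 36
LB2 = min(M1 times) + sum(M2 times) = 1 + 35 = 36
Lower bound = max(LB1, LB2) = max(36, 36) = 36

36


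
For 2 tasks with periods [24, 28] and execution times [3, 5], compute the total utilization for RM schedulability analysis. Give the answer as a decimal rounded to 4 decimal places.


Compute individual utilizations (exact fractions):
  Task 1: C/T = 3/24 = 1/8 (approx. 0.125)
  Task 2: C/T = 5/28 (approx. 0.1786)
Total utilization U = 1/8 + 5/28 = 17/56
Rounded to 4 decimal places: U = 0.3036
RM (Liu & Layland) bound for 2 tasks = 0.828427; compare with U = 17/56 (approx. 0.303571)
U <= bound, so schedulable by RM sufficient condition.

0.3036


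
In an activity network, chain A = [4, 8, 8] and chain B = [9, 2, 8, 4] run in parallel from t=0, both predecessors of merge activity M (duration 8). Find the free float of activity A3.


ES(A3) = sum of predecessors on chain A = 12
EF(A3) = ES + duration = 12 + 8 = 20
Successor of A3 is M. ES(M) = max(sum(A), sum(B)) = max(20, 23) = 23
Free float = ES(successor) - EF(current) = 23 - 20 = 3

3


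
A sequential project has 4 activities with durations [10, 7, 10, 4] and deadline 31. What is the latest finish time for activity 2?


LF(activity 2) = deadline - sum of successor durations
Successors: activities 3 through 4 with durations [10, 4]
Sum of successor durations = 14
LF = 31 - 14 = 17

17


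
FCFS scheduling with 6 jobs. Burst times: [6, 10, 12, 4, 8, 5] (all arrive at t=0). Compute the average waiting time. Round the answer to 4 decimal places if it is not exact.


FCFS order (as given): [6, 10, 12, 4, 8, 5]
Waiting times:
  Job 1: wait = 0
  Job 2: wait = 6
  Job 3: wait = 16
  Job 4: wait = 28
  Job 5: wait = 32
  Job 6: wait = 40
Sum of waiting times = 122
Average waiting time = 122/6 = 20.3333

20.3333


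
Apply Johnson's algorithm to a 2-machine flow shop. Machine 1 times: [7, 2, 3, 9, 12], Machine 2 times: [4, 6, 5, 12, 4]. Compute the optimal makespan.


Apply Johnson's rule:
  Group 1 (a <= b): [(2, 2, 6), (3, 3, 5), (4, 9, 12)]
  Group 2 (a > b): [(1, 7, 4), (5, 12, 4)]
Optimal job order: [2, 3, 4, 1, 5]
Schedule:
  Job 2: M1 done at 2, M2 done at 8
  Job 3: M1 done at 5, M2 done at 13
  Job 4: M1 done at 14, M2 done at 26
  Job 1: M1 done at 21, M2 done at 30
  Job 5: M1 done at 33, M2 done at 37
Makespan = 37

37


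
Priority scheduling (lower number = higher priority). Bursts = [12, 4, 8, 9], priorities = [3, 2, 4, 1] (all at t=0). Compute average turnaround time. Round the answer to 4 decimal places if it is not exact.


Sort by priority (ascending = highest first):
Order: [(1, 9), (2, 4), (3, 12), (4, 8)]
Completion times:
  Priority 1, burst=9, C=9
  Priority 2, burst=4, C=13
  Priority 3, burst=12, C=25
  Priority 4, burst=8, C=33
Average turnaround = 80/4 = 20.0

20.0


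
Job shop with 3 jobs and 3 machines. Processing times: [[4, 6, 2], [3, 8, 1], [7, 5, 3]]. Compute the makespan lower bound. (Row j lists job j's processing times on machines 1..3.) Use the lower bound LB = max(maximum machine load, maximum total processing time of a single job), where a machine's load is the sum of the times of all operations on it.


Machine loads:
  Machine 1: 4 + 3 + 7 = 14
  Machine 2: 6 + 8 + 5 = 19
  Machine 3: 2 + 1 + 3 = 6
Max machine load = 19
Job totals:
  Job 1: 12
  Job 2: 12
  Job 3: 15
Max job total = 15
Lower bound = max(19, 15) = 19

19


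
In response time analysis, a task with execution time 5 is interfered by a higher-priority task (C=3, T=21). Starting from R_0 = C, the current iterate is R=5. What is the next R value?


R_next = C + ceil(R_prev / T_hp) * C_hp
ceil(5 / 21) = ceil(0.2381) = 1
Interference = 1 * 3 = 3
R_next = 5 + 3 = 8

8


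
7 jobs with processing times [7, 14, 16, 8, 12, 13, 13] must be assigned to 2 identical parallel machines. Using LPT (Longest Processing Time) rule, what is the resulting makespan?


Sort jobs in decreasing order (LPT): [16, 14, 13, 13, 12, 8, 7]
Assign each job to the least loaded machine:
  Machine 1: jobs [16, 13, 8, 7], load = 44
  Machine 2: jobs [14, 13, 12], load = 39
Makespan = max load = 44

44


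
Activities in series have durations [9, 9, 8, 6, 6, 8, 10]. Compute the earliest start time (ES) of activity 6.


Activity 6 starts after activities 1 through 5 complete.
Predecessor durations: [9, 9, 8, 6, 6]
ES = 9 + 9 + 8 + 6 + 6 = 38

38


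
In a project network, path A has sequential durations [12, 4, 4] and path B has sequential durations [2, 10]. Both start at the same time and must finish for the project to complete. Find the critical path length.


Path A total = 12 + 4 + 4 = 20
Path B total = 2 + 10 = 12
Critical path = longest path = max(20, 12) = 20

20


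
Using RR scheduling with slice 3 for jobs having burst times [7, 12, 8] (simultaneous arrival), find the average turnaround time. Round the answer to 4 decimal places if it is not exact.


Time quantum = 3
Execution trace:
  J1 runs 3 units, time = 3
  J2 runs 3 units, time = 6
  J3 runs 3 units, time = 9
  J1 runs 3 units, time = 12
  J2 runs 3 units, time = 15
  J3 runs 3 units, time = 18
  J1 runs 1 units, time = 19
  J2 runs 3 units, time = 22
  J3 runs 2 units, time = 24
  J2 runs 3 units, time = 27
Finish times: [19, 27, 24]
Average turnaround = 70/3 = 23.3333

23.3333


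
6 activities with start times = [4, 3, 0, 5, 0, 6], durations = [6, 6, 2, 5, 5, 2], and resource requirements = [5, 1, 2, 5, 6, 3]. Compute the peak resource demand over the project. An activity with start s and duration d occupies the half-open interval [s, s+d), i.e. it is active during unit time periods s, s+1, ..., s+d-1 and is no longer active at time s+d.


Each activity i is active on [start_i, start_i + duration_i).
Compute total resource usage per time slot:
  t=0: active resources = [2, 6], total = 8
  t=1: active resources = [2, 6], total = 8
  t=2: active resources = [6], total = 6
  t=3: active resources = [1, 6], total = 7
  t=4: active resources = [5, 1, 6], total = 12
  t=5: active resources = [5, 1, 5], total = 11
  t=6: active resources = [5, 1, 5, 3], total = 14
  t=7: active resources = [5, 1, 5, 3], total = 14
  t=8: active resources = [5, 1, 5], total = 11
  t=9: active resources = [5, 5], total = 10
Peak resource demand = 14

14


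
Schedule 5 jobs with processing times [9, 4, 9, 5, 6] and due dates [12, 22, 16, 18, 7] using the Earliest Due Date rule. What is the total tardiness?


Sort by due date (EDD order): [(6, 7), (9, 12), (9, 16), (5, 18), (4, 22)]
Compute completion times and tardiness:
  Job 1: p=6, d=7, C=6, tardiness=max(0,6-7)=0
  Job 2: p=9, d=12, C=15, tardiness=max(0,15-12)=3
  Job 3: p=9, d=16, C=24, tardiness=max(0,24-16)=8
  Job 4: p=5, d=18, C=29, tardiness=max(0,29-18)=11
  Job 5: p=4, d=22, C=33, tardiness=max(0,33-22)=11
Total tardiness = 33

33


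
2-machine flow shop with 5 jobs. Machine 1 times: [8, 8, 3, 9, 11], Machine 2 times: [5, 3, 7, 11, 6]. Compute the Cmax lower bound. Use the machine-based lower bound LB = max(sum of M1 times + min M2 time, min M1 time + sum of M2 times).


LB1 = sum(M1 times) + min(M2 times) = 39 + 3 = 42
LB2 = min(M1 times) + sum(M2 times) = 3 + 32 = 35
Lower bound = max(LB1, LB2) = max(42, 35) = 42

42


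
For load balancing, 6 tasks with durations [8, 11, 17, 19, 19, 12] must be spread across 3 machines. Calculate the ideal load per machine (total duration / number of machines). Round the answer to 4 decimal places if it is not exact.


Total processing time = 8 + 11 + 17 + 19 + 19 + 12 = 86
Number of machines = 3
Ideal balanced load = 86 / 3 = 28.6667

28.6667


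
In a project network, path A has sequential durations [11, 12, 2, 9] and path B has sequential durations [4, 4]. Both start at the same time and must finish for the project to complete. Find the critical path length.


Path A total = 11 + 12 + 2 + 9 = 34
Path B total = 4 + 4 = 8
Critical path = longest path = max(34, 8) = 34

34


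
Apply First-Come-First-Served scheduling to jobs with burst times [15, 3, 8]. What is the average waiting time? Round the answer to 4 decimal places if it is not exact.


FCFS order (as given): [15, 3, 8]
Waiting times:
  Job 1: wait = 0
  Job 2: wait = 15
  Job 3: wait = 18
Sum of waiting times = 33
Average waiting time = 33/3 = 11.0

11.0


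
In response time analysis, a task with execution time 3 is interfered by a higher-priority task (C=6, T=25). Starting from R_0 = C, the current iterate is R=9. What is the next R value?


R_next = C + ceil(R_prev / T_hp) * C_hp
ceil(9 / 25) = ceil(0.36) = 1
Interference = 1 * 6 = 6
R_next = 3 + 6 = 9
R_next = R_prev, so the iteration has converged (response time = 9).

9


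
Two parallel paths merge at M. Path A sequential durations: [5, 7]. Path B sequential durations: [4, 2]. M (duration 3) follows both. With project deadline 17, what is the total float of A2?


Forward pass: ES(A2) = sum of predecessors on chain A = 5
EF = ES + duration = 5 + 7 = 12
Backward pass: LF(M) = deadline = 17; LS(M) = 17 - 3 = 14
LF(A2) = LS(M) - sum(successors on chain A) = 14 - 0 = 14
LS = LF - duration = 14 - 7 = 7
Total float = LS - ES = 7 - 5 = 2

2


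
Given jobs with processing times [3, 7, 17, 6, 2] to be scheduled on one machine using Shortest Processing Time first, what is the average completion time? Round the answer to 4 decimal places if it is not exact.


Sort jobs by processing time (SPT order): [2, 3, 6, 7, 17]
Compute completion times sequentially:
  Job 1: processing = 2, completes at 2
  Job 2: processing = 3, completes at 5
  Job 3: processing = 6, completes at 11
  Job 4: processing = 7, completes at 18
  Job 5: processing = 17, completes at 35
Sum of completion times = 71
Average completion time = 71/5 = 14.2

14.2


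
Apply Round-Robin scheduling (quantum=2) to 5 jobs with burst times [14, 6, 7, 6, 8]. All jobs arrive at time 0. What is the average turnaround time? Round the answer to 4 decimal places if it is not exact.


Time quantum = 2
Execution trace:
  J1 runs 2 units, time = 2
  J2 runs 2 units, time = 4
  J3 runs 2 units, time = 6
  J4 runs 2 units, time = 8
  J5 runs 2 units, time = 10
  J1 runs 2 units, time = 12
  J2 runs 2 units, time = 14
  J3 runs 2 units, time = 16
  J4 runs 2 units, time = 18
  J5 runs 2 units, time = 20
  J1 runs 2 units, time = 22
  J2 runs 2 units, time = 24
  J3 runs 2 units, time = 26
  J4 runs 2 units, time = 28
  J5 runs 2 units, time = 30
  J1 runs 2 units, time = 32
  J3 runs 1 units, time = 33
  J5 runs 2 units, time = 35
  J1 runs 2 units, time = 37
  J1 runs 2 units, time = 39
  J1 runs 2 units, time = 41
Finish times: [41, 24, 33, 28, 35]
Average turnaround = 161/5 = 32.2

32.2
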